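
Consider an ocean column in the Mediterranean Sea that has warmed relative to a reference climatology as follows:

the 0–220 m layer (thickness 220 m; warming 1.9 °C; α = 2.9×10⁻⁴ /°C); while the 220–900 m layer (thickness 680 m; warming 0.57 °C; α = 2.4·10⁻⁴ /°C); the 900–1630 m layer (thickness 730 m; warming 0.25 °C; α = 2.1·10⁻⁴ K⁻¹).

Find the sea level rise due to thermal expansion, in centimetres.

Δh ≈ 25.3 cm

Layer 1: 220 × 1.9 × 2.9×10⁻⁴ = 0.12122 m
Layer 2: 0.57 × 680 × 2.4×10⁻⁴ = 0.093024 m
Layer 3: 2.1×10⁻⁴ × 730 × 0.25 = 0.038325 m
Δh = 0.12122 + 0.093024 + 0.038325 = 0.252569 m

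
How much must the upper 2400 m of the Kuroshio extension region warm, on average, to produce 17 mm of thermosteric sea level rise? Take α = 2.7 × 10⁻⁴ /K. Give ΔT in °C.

0.026 °C

ΔT = Δh/(αH) = 0.017 / (2.7×10⁻⁴ × 2400) ≈ 0.02623 °C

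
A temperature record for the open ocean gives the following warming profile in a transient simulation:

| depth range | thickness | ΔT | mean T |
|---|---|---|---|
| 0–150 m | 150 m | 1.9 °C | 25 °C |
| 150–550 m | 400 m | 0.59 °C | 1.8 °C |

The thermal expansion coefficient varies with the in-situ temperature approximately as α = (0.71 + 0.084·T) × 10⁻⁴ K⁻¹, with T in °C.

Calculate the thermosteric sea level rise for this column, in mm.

about 100 mm

Layer 1: α = (0.71 + 0.084×25)×10⁻⁴ = 2.81×10⁻⁴ K⁻¹
Layer 2: α = (0.71 + 0.084×1.8)×10⁻⁴ = 0.8612×10⁻⁴ K⁻¹
Layer 1: 1.9 × 150 × 2.81×10⁻⁴ = 0.080085 m
150–550 m: 0.59 × 400 × 0.8612×10⁻⁴ = 0.02032432 m
Δh = 0.080085 + 0.02032432 = 0.10040932 m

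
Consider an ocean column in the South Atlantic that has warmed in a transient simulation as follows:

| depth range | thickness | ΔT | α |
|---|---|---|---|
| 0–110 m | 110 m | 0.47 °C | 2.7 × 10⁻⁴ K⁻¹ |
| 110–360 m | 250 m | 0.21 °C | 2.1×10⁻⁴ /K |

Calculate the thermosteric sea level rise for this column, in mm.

110 × 0.47 × 2.7×10⁻⁴ = 0.013959 m
Layer 2: 0.21 × 250 × 2.1×10⁻⁴ = 0.011025 m
Δh = 0.013959 + 0.011025 = 0.024984 m

Δh ≈ 25 mm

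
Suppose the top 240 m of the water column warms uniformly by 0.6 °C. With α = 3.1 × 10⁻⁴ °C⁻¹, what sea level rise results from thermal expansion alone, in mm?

Δh = αΔT·H = 3.1×10⁻⁴ × 0.6 × 240 = 0.04464 m

44.6 mm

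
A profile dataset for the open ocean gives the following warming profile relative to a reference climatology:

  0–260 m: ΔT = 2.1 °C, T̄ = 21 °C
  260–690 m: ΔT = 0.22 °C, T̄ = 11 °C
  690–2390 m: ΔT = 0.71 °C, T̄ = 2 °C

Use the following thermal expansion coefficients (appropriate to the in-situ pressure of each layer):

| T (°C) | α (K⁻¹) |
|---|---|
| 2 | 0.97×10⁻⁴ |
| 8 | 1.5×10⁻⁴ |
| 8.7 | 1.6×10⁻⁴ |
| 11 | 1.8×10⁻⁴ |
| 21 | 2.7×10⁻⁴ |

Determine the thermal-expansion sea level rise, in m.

Δh ≈ 0.282 m

Layer 1 at 21 °C → α = 2.7×10⁻⁴ K⁻¹
Layer 2 at 11 °C → α = 1.8×10⁻⁴ K⁻¹
Layer 3 at 2 °C → α = 0.97×10⁻⁴ K⁻¹
0–260 m: 260 × 2.1 × 2.7×10⁻⁴ = 0.14742 m
260–690 m: 430 × 1.8×10⁻⁴ × 0.22 = 0.017028 m
1700 × 0.97×10⁻⁴ × 0.71 = 0.117079 m
Δh = 0.14742 + 0.017028 + 0.117079 = 0.281527 m ≈ 0.282 m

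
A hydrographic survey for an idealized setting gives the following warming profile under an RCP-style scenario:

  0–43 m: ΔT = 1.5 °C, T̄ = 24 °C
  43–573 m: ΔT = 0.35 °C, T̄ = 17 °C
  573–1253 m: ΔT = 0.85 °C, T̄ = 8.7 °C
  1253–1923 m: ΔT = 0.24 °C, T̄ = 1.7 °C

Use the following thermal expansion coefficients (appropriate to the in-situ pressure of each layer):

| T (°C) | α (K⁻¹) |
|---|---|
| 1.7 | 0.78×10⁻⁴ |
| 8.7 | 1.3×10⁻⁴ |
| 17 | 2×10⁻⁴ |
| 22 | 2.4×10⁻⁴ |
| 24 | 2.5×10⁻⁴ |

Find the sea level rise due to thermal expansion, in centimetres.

Δh = 14.1 cm

Layer 1 at 24 °C → α = 2.5×10⁻⁴ K⁻¹
Layer 2 at 17 °C → α = 2×10⁻⁴ K⁻¹
Layer 3 at 8.7 °C → α = 1.3×10⁻⁴ K⁻¹
Layer 4 at 1.7 °C → α = 0.78×10⁻⁴ K⁻¹
Layer 1: 43 × 2.5×10⁻⁴ × 1.5 = 0.016125 m
2×10⁻⁴ × 530 × 0.35 = 0.03710 m
1.3×10⁻⁴ × 0.85 × 680 = 0.07514 m
Layer 4: 0.24 × 0.78×10⁻⁴ × 670 = 0.0125424 m
Δh = 0.016125 + 0.03710 + 0.07514 + 0.0125424 = 0.1409074 m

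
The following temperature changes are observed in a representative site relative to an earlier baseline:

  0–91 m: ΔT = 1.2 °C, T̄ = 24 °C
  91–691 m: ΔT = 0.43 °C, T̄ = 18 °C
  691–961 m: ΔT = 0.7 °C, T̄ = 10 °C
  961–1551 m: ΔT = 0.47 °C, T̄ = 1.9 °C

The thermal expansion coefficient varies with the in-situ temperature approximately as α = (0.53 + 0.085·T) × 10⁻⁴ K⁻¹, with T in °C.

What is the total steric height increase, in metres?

about 0.13 m

Layer 1: α = (0.53 + 0.085×24)×10⁻⁴ = 2.57×10⁻⁴ K⁻¹
Layer 2: α = (0.53 + 0.085×18)×10⁻⁴ = 2.06×10⁻⁴ K⁻¹
Layer 3: α = (0.53 + 0.085×10)×10⁻⁴ = 1.38×10⁻⁴ K⁻¹
Layer 4: α = (0.53 + 0.085×1.9)×10⁻⁴ = 0.6915×10⁻⁴ K⁻¹
1.2 × 2.57×10⁻⁴ × 91 = 0.0280644 m
2.06×10⁻⁴ × 0.43 × 600 = 0.053148 m
1.38×10⁻⁴ × 0.7 × 270 = 0.026082 m
Layer 4: 590 × 0.6915×10⁻⁴ × 0.47 = 0.019175295 m
Δh = 0.0280644 + 0.053148 + 0.026082 + 0.019175295 = 0.126469695 m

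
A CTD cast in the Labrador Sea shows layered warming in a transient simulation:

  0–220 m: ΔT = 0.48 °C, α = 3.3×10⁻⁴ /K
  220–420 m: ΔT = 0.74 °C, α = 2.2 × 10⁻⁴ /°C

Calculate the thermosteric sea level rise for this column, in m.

0.0674 m

0–220 m: 0.48 × 3.3×10⁻⁴ × 220 = 0.034848 m
0.74 × 2.2×10⁻⁴ × 200 = 0.03256 m
Δh = 0.034848 + 0.03256 = 0.067408 m ≈ 0.0674 m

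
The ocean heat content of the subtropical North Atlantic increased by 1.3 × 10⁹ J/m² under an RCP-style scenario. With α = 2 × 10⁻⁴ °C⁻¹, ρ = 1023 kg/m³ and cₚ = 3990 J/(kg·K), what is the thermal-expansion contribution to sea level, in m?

Δh = αQ/(ρcₚ) = 2×10⁻⁴ × 1.3×10⁹ / (1023 × 3990) ≈ 0.063698 m

about 0.0637 m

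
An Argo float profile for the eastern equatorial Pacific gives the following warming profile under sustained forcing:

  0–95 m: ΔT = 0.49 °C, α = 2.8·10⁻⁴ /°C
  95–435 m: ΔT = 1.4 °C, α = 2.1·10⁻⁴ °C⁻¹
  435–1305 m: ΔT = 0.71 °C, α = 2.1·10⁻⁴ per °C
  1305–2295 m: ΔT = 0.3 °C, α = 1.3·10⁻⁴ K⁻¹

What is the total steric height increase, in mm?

Layer 1: 2.8×10⁻⁴ × 0.49 × 95 = 0.013034 m
95–435 m: 1.4 × 2.1×10⁻⁴ × 340 = 0.09996 m
0.71 × 870 × 2.1×10⁻⁴ = 0.129717 m
Layer 4: 1.3×10⁻⁴ × 0.3 × 990 = 0.03861 m
Δh = 0.013034 + 0.09996 + 0.129717 + 0.03861 = 0.281321 m ≈ 281 mm

about 281 mm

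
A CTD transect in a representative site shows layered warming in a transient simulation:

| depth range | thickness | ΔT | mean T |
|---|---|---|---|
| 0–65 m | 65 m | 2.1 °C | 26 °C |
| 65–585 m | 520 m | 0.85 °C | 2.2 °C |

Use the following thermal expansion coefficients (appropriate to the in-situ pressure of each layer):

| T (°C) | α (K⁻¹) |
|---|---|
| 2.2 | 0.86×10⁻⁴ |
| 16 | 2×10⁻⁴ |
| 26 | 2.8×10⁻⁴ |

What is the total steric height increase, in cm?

Δh = 7.6 cm

Layer 1 at 26 °C → α = 2.8×10⁻⁴ K⁻¹
Layer 2 at 2.2 °C → α = 0.86×10⁻⁴ K⁻¹
Layer 1: 2.8×10⁻⁴ × 65 × 2.1 = 0.03822 m
520 × 0.85 × 0.86×10⁻⁴ = 0.038012 m
Δh = 0.03822 + 0.038012 = 0.076232 m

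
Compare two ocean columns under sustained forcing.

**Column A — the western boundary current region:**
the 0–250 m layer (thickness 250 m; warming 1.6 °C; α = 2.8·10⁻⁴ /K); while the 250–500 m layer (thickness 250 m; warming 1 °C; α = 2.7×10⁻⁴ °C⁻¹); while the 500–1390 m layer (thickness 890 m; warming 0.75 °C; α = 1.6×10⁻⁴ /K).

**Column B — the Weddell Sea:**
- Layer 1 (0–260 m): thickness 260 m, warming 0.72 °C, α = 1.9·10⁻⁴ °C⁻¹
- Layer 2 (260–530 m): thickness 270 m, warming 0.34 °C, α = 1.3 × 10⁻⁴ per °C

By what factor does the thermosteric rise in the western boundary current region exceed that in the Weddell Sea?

A 2.8×10⁻⁴ × 250 × 1.6 = 0.11200 m
A 250–500 m: 1 × 2.7×10⁻⁴ × 250 = 0.06750 m
A Layer 3: 1.6×10⁻⁴ × 0.75 × 890 = 0.10680 m
A total: 0.28630 m
B 1.9×10⁻⁴ × 260 × 0.72 = 0.035568 m
B Layer 2: 1.3×10⁻⁴ × 270 × 0.34 = 0.011934 m
B total: 0.047502 m
Ratio: 0.28630 / 0.047502 ≈ 6.027

6.0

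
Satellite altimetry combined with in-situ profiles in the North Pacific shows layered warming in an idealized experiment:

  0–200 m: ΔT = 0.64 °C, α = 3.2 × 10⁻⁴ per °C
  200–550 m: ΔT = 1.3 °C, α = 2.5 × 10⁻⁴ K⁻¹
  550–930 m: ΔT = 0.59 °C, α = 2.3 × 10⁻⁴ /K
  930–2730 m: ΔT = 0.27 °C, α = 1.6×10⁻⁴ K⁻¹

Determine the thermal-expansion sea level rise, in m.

0.284 m

0–200 m: 200 × 0.64 × 3.2×10⁻⁴ = 0.04096 m
350 × 1.3 × 2.5×10⁻⁴ = 0.11375 m
Layer 3: 2.3×10⁻⁴ × 380 × 0.59 = 0.051566 m
0.27 × 1800 × 1.6×10⁻⁴ = 0.07776 m
Δh = 0.04096 + 0.11375 + 0.051566 + 0.07776 = 0.284036 m ≈ 0.284 m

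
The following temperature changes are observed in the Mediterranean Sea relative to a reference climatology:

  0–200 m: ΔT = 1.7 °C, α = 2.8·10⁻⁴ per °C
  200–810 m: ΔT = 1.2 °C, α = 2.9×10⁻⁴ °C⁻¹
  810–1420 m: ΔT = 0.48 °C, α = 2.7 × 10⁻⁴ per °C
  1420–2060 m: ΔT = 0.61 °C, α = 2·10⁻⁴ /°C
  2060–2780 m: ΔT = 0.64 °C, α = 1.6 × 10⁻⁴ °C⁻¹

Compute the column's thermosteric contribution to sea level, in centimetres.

Layer 1: 200 × 2.8×10⁻⁴ × 1.7 = 0.09520 m
200–810 m: 2.9×10⁻⁴ × 1.2 × 610 = 0.21228 m
810–1420 m: 610 × 0.48 × 2.7×10⁻⁴ = 0.079056 m
2×10⁻⁴ × 640 × 0.61 = 0.07808 m
Layer 5: 0.64 × 1.6×10⁻⁴ × 720 = 0.073728 m
Δh = 0.09520 + 0.21228 + 0.079056 + 0.07808 + 0.073728 = 0.538344 m ≈ 53.8 cm

53.8 cm of thermosteric rise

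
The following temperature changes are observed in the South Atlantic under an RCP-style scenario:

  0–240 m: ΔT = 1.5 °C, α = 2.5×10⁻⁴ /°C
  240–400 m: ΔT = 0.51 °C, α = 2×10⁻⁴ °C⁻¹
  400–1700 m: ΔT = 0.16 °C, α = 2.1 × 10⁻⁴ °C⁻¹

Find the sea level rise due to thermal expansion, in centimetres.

0–240 m: 1.5 × 2.5×10⁻⁴ × 240 = 0.09000 m
160 × 0.51 × 2×10⁻⁴ = 0.01632 m
400–1700 m: 0.16 × 2.1×10⁻⁴ × 1300 = 0.04368 m
Δh = 0.09000 + 0.01632 + 0.04368 = 0.15000 m

Δh = 15.0 cm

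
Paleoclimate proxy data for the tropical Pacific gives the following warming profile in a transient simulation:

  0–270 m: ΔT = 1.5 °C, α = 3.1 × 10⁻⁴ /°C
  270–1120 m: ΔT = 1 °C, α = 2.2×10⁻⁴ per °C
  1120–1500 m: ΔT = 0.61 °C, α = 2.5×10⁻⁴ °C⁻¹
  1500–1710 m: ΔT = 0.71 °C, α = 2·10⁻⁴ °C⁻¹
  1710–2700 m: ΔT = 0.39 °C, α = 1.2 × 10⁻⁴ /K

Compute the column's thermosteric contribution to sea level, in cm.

3.1×10⁻⁴ × 1.5 × 270 = 0.12555 m
270–1120 m: 2.2×10⁻⁴ × 1 × 850 = 0.18700 m
Layer 3: 380 × 2.5×10⁻⁴ × 0.61 = 0.05795 m
1500–1710 m: 0.71 × 210 × 2×10⁻⁴ = 0.02982 m
0.39 × 1.2×10⁻⁴ × 990 = 0.046332 m
Δh = 0.12555 + 0.18700 + 0.05795 + 0.02982 + 0.046332 = 0.446652 m

about 44.7 cm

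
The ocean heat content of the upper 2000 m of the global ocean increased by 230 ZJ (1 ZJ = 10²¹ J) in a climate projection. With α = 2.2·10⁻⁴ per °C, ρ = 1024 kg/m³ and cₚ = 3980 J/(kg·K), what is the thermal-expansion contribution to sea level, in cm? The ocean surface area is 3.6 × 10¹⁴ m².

3.45 cm

Per unit area: Q = 230×10²¹ / (3.6×10¹⁴) ≈ 6.389×10⁸ J/m²
Δh = αQ/(ρcₚ) = 2.2×10⁻⁴ × 6.389×10⁸ / (1024 × 3980) ≈ 0.034488 m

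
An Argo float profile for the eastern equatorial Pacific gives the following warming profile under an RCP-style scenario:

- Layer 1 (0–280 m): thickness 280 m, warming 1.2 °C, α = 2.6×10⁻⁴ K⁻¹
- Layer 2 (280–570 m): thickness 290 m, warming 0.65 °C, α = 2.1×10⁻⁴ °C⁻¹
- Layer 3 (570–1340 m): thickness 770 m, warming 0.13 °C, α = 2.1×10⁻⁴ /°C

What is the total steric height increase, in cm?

Δh ≈ 14.8 cm

0–280 m: 2.6×10⁻⁴ × 1.2 × 280 = 0.08736 m
280–570 m: 0.65 × 2.1×10⁻⁴ × 290 = 0.039585 m
Layer 3: 770 × 2.1×10⁻⁴ × 0.13 = 0.021021 m
Δh = 0.08736 + 0.039585 + 0.021021 = 0.147966 m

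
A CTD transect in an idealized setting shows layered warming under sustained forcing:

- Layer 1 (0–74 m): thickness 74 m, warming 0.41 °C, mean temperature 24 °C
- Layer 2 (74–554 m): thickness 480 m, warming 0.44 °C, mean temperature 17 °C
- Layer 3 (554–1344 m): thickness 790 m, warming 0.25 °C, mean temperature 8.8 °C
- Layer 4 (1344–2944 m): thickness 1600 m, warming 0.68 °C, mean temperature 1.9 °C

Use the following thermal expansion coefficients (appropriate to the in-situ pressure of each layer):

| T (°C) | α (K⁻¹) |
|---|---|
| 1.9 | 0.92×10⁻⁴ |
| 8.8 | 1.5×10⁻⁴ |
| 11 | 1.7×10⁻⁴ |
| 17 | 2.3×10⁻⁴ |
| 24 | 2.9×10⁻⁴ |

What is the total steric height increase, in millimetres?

Δh = 187 mm

Layer 1 at 24 °C → α = 2.9×10⁻⁴ K⁻¹
Layer 2 at 17 °C → α = 2.3×10⁻⁴ K⁻¹
Layer 3 at 8.8 °C → α = 1.5×10⁻⁴ K⁻¹
Layer 4 at 1.9 °C → α = 0.92×10⁻⁴ K⁻¹
74 × 0.41 × 2.9×10⁻⁴ = 0.0087986 m
Layer 2: 480 × 0.44 × 2.3×10⁻⁴ = 0.048576 m
Layer 3: 0.25 × 1.5×10⁻⁴ × 790 = 0.029625 m
0.92×10⁻⁴ × 0.68 × 1600 = 0.100096 m
Δh = 0.0087986 + 0.048576 + 0.029625 + 0.100096 = 0.1870956 m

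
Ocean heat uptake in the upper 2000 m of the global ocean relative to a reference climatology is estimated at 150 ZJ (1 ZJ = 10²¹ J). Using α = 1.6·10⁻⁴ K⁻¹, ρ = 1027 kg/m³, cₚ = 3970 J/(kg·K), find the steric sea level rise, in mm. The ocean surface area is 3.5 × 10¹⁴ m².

Per unit area: Q = 150×10²¹ / (3.5×10¹⁴) ≈ 4.286×10⁸ J/m²
Δh = αQ/(ρcₚ) = 1.6×10⁻⁴ × 4.286×10⁸ / (1027 × 3970) ≈ 0.016819 m

16.8 mm of thermosteric rise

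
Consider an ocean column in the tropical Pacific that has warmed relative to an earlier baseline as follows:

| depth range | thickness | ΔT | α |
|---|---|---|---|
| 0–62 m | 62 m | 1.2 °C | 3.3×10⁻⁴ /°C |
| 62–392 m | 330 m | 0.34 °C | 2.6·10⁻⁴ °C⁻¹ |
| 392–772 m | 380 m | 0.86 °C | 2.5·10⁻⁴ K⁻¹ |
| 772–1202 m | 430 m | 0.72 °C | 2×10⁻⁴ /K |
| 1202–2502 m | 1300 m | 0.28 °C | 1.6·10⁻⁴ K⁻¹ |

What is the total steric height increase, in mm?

Layer 1: 3.3×10⁻⁴ × 1.2 × 62 = 0.024552 m
62–392 m: 0.34 × 330 × 2.6×10⁻⁴ = 0.029172 m
0.86 × 380 × 2.5×10⁻⁴ = 0.08170 m
430 × 2×10⁻⁴ × 0.72 = 0.06192 m
1202–2502 m: 0.28 × 1300 × 1.6×10⁻⁴ = 0.05824 m
Δh = 0.024552 + 0.029172 + 0.08170 + 0.06192 + 0.05824 = 0.255584 m

Δh ≈ 260 mm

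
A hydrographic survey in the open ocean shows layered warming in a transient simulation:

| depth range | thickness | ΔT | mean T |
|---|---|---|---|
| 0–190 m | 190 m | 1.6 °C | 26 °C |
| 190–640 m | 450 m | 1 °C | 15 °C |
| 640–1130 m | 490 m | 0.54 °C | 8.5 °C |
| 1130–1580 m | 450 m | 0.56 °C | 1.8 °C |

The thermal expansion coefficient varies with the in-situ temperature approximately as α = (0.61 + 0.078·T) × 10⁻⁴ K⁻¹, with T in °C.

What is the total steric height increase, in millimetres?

Layer 1: α = (0.61 + 0.078×26)×10⁻⁴ = 2.638×10⁻⁴ K⁻¹
Layer 2: α = (0.61 + 0.078×15)×10⁻⁴ = 1.78×10⁻⁴ K⁻¹
Layer 3: α = (0.61 + 0.078×8.5)×10⁻⁴ = 1.273×10⁻⁴ K⁻¹
Layer 4: α = (0.61 + 0.078×1.8)×10⁻⁴ = 0.7504×10⁻⁴ K⁻¹
0–190 m: 1.6 × 190 × 2.638×10⁻⁴ = 0.0801952 m
1 × 450 × 1.78×10⁻⁴ = 0.08010 m
640–1130 m: 0.54 × 490 × 1.273×10⁻⁴ = 0.03368358 m
Layer 4: 450 × 0.56 × 0.7504×10⁻⁴ = 0.01891008 m
Δh = 0.0801952 + 0.08010 + 0.03368358 + 0.01891008 = 0.21288886 m ≈ 213 mm

213 mm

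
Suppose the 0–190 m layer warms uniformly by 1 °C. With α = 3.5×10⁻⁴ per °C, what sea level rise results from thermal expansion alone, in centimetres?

about 6.65 cm

Δh = αΔT·H = 3.5×10⁻⁴ × 1 × 190 = 0.06650 m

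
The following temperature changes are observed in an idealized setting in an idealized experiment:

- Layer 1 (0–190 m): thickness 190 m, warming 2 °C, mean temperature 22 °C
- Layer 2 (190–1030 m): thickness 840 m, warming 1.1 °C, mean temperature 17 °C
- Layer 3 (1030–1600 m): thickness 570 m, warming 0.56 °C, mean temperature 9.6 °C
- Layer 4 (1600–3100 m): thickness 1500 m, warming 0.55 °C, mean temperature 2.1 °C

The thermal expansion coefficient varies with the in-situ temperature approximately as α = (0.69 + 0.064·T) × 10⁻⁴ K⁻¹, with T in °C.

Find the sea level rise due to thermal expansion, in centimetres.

Δh = 35.4 cm

Layer 1: α = (0.69 + 0.064×22)×10⁻⁴ = 2.098×10⁻⁴ K⁻¹
Layer 2: α = (0.69 + 0.064×17)×10⁻⁴ = 1.778×10⁻⁴ K⁻¹
Layer 3: α = (0.69 + 0.064×9.6)×10⁻⁴ = 1.3044×10⁻⁴ K⁻¹
Layer 4: α = (0.69 + 0.064×2.1)×10⁻⁴ = 0.8244×10⁻⁴ K⁻¹
2.098×10⁻⁴ × 2 × 190 = 0.079724 m
190–1030 m: 1.1 × 1.778×10⁻⁴ × 840 = 0.1642872 m
1.3044×10⁻⁴ × 0.56 × 570 = 0.041636448 m
1600–3100 m: 0.55 × 1500 × 0.8244×10⁻⁴ = 0.068013 m
Δh = 0.079724 + 0.1642872 + 0.041636448 + 0.068013 = 0.353660648 m ≈ 35.4 cm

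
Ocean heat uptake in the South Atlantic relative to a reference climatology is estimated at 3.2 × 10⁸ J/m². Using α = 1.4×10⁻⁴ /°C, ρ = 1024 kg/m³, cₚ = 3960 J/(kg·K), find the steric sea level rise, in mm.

Δh = αQ/(ρcₚ) = 1.4×10⁻⁴ × 3.2×10⁸ / (1024 × 3960) ≈ 0.011048 m

Δh ≈ 11 mm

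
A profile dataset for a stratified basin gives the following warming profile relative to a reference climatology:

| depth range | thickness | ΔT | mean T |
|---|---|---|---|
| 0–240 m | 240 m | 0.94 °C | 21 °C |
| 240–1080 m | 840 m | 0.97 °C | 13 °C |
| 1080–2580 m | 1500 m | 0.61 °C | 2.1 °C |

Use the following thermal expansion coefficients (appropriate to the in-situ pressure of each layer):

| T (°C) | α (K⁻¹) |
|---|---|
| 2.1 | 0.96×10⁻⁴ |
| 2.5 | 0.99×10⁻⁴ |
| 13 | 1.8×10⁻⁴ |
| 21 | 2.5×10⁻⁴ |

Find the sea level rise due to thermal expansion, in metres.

0.291 m of thermosteric rise

Layer 1 at 21 °C → α = 2.5×10⁻⁴ K⁻¹
Layer 2 at 13 °C → α = 1.8×10⁻⁴ K⁻¹
Layer 3 at 2.1 °C → α = 0.96×10⁻⁴ K⁻¹
Layer 1: 240 × 2.5×10⁻⁴ × 0.94 = 0.05640 m
Layer 2: 840 × 0.97 × 1.8×10⁻⁴ = 0.146664 m
Layer 3: 0.61 × 1500 × 0.96×10⁻⁴ = 0.08784 m
Δh = 0.05640 + 0.146664 + 0.08784 = 0.290904 m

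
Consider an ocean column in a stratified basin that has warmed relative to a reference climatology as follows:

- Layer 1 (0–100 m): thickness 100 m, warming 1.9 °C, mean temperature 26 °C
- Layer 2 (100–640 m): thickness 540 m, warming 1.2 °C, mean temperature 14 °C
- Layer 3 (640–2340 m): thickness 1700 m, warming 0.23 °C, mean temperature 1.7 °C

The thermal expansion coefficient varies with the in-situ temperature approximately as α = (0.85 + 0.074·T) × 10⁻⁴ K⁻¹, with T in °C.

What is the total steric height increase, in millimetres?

Layer 1: α = (0.85 + 0.074×26)×10⁻⁴ = 2.774×10⁻⁴ K⁻¹
Layer 2: α = (0.85 + 0.074×14)×10⁻⁴ = 1.886×10⁻⁴ K⁻¹
Layer 3: α = (0.85 + 0.074×1.7)×10⁻⁴ = 0.9758×10⁻⁴ K⁻¹
Layer 1: 100 × 1.9 × 2.774×10⁻⁴ = 0.052706 m
540 × 1.2 × 1.886×10⁻⁴ = 0.1222128 m
0.23 × 0.9758×10⁻⁴ × 1700 = 0.03815378 m
Δh = 0.052706 + 0.1222128 + 0.03815378 = 0.21307258 m ≈ 213 mm

Δh ≈ 213 mm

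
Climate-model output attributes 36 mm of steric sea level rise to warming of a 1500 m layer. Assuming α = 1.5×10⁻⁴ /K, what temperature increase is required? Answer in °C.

0.160 °C

ΔT = Δh/(αH) = 0.036 / (1.5×10⁻⁴ × 1500) = 0.1600 °C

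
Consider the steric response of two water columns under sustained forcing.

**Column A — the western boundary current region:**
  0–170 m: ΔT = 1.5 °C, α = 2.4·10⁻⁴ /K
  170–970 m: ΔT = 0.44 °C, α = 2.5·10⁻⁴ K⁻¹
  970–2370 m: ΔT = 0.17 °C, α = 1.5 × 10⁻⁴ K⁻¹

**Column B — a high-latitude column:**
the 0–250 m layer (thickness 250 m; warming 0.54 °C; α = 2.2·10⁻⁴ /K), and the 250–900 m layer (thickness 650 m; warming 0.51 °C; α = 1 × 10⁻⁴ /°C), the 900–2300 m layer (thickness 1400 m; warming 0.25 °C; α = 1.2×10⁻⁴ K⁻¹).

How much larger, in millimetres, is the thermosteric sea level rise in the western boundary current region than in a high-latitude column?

Δh_A − Δh_B ≈ 80 mm

A Layer 1: 2.4×10⁻⁴ × 170 × 1.5 = 0.06120 m
A 170–970 m: 800 × 2.5×10⁻⁴ × 0.44 = 0.08800 m
A Layer 3: 1400 × 1.5×10⁻⁴ × 0.17 = 0.03570 m
A total: 0.18490 m
B 250 × 0.54 × 2.2×10⁻⁴ = 0.02970 m
B Layer 2: 650 × 1×10⁻⁴ × 0.51 = 0.03315 m
B 1.2×10⁻⁴ × 0.25 × 1400 = 0.04200 m
B total: 0.10485 m
Difference: 0.18490 − 0.10485 = 0.08005 m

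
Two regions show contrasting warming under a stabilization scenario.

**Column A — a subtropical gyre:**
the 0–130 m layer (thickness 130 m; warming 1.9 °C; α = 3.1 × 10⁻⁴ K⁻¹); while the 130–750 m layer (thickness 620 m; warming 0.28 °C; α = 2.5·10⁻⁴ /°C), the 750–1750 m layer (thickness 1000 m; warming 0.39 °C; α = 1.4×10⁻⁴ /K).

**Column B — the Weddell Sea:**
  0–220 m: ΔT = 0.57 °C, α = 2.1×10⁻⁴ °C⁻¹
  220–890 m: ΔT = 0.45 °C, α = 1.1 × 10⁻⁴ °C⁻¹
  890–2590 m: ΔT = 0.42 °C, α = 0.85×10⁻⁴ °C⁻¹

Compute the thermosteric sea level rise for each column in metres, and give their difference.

A: 0.17 m; B: 0.12 m; difference 0.054 m

A 0–130 m: 1.9 × 130 × 3.1×10⁻⁴ = 0.07657 m
A 620 × 2.5×10⁻⁴ × 0.28 = 0.04340 m
A 0.39 × 1.4×10⁻⁴ × 1000 = 0.05460 m
A total: 0.17457 m
B 0–220 m: 2.1×10⁻⁴ × 220 × 0.57 = 0.026334 m
B 670 × 1.1×10⁻⁴ × 0.45 = 0.033165 m
B 0.42 × 1700 × 0.85×10⁻⁴ = 0.06069 m
B total: 0.120189 m
Difference: 0.17457 − 0.120189 = 0.054381 m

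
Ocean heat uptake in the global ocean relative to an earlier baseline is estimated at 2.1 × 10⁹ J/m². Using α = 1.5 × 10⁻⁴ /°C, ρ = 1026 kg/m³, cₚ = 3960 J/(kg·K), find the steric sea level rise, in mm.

about 78 mm

Δh = αQ/(ρcₚ) = 1.5×10⁻⁴ × 2.1×10⁹ / (1026 × 3960) ≈ 0.07753 m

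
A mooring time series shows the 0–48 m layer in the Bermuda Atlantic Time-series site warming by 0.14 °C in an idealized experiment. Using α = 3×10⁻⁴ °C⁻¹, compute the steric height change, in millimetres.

2.0 mm of thermosteric rise

Δh = αΔT·H = 3×10⁻⁴ × 0.14 × 48 = 0.002016 m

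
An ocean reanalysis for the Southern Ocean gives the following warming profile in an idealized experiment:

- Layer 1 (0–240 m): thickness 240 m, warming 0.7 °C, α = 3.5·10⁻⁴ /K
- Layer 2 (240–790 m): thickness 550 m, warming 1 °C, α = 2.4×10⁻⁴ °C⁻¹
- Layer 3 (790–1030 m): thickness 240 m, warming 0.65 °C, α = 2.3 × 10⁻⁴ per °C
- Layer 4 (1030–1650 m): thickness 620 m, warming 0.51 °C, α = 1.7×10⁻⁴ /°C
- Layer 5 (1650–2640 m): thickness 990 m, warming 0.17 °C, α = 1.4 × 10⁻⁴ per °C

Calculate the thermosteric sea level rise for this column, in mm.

304 mm of thermosteric rise

0–240 m: 3.5×10⁻⁴ × 240 × 0.7 = 0.05880 m
1 × 550 × 2.4×10⁻⁴ = 0.13200 m
Layer 3: 0.65 × 2.3×10⁻⁴ × 240 = 0.03588 m
Layer 4: 620 × 0.51 × 1.7×10⁻⁴ = 0.053754 m
Layer 5: 990 × 1.4×10⁻⁴ × 0.17 = 0.023562 m
Δh = 0.05880 + 0.13200 + 0.03588 + 0.053754 + 0.023562 = 0.303996 m ≈ 304 mm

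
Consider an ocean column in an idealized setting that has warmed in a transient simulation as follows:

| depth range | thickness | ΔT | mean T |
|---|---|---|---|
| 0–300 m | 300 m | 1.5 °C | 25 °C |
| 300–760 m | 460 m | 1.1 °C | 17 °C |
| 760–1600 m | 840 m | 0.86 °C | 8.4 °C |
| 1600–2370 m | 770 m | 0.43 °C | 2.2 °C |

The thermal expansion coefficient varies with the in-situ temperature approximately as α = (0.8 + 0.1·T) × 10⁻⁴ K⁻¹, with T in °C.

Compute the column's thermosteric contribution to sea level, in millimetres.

Δh ≈ 427 mm

Layer 1: α = (0.8 + 0.1×25)×10⁻⁴ = 3.3×10⁻⁴ K⁻¹
Layer 2: α = (0.8 + 0.1×17)×10⁻⁴ = 2.5×10⁻⁴ K⁻¹
Layer 3: α = (0.8 + 0.1×8.4)×10⁻⁴ = 1.64×10⁻⁴ K⁻¹
Layer 4: α = (0.8 + 0.1×2.2)×10⁻⁴ = 1.02×10⁻⁴ K⁻¹
3.3×10⁻⁴ × 300 × 1.5 = 0.14850 m
Layer 2: 2.5×10⁻⁴ × 1.1 × 460 = 0.12650 m
760–1600 m: 1.64×10⁻⁴ × 0.86 × 840 = 0.1184736 m
Layer 4: 1.02×10⁻⁴ × 0.43 × 770 = 0.0337722 m
Δh = 0.14850 + 0.12650 + 0.1184736 + 0.0337722 = 0.4272458 m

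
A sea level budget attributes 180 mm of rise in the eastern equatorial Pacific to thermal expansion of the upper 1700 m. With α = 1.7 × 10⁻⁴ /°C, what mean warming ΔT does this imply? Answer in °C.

ΔT = Δh/(αH) = 0.18 / (1.7×10⁻⁴ × 1700) ≈ 0.6228 °C

0.623 °C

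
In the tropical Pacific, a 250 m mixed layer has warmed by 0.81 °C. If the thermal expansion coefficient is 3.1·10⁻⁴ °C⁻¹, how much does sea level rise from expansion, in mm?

Δh = αΔT·H = 3.1×10⁻⁴ × 0.81 × 250 = 0.062775 m

62.8 mm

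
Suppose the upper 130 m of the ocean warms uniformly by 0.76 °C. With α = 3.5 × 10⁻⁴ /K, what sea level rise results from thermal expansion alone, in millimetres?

Δh = αΔT·H = 3.5×10⁻⁴ × 0.76 × 130 = 0.03458 m

Δh ≈ 35 mm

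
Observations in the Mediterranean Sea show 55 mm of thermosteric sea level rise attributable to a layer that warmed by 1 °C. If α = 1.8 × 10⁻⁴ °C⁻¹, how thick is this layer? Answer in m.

H ≈ 310 m

H = Δh/(αΔT) = 0.055 / (1.8×10⁻⁴ × 1) ≈ 305.6 m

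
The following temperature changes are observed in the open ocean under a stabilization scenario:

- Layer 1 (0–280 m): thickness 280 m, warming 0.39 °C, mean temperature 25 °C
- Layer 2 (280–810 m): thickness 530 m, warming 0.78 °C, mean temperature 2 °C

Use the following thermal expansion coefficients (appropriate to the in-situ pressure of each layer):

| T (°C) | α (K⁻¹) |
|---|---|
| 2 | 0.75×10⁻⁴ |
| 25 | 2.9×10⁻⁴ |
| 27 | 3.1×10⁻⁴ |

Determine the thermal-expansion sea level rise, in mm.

Δh = 62.7 mm

Layer 1 at 25 °C → α = 2.9×10⁻⁴ K⁻¹
Layer 2 at 2 °C → α = 0.75×10⁻⁴ K⁻¹
280 × 2.9×10⁻⁴ × 0.39 = 0.031668 m
0.75×10⁻⁴ × 530 × 0.78 = 0.031005 m
Δh = 0.031668 + 0.031005 = 0.062673 m ≈ 62.7 mm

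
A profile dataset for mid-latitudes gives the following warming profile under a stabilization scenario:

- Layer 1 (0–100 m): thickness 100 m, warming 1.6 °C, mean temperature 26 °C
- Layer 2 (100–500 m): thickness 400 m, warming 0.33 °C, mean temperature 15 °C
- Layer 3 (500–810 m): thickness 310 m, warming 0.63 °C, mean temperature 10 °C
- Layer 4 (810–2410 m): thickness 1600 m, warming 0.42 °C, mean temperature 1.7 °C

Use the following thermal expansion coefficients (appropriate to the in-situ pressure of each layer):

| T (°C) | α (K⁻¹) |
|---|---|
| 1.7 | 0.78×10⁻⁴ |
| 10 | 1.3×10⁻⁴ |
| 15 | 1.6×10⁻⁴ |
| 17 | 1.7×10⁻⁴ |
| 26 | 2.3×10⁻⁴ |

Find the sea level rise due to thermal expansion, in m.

about 0.136 m

Layer 1 at 26 °C → α = 2.3×10⁻⁴ K⁻¹
Layer 2 at 15 °C → α = 1.6×10⁻⁴ K⁻¹
Layer 3 at 10 °C → α = 1.3×10⁻⁴ K⁻¹
Layer 4 at 1.7 °C → α = 0.78×10⁻⁴ K⁻¹
Layer 1: 100 × 1.6 × 2.3×10⁻⁴ = 0.03680 m
1.6×10⁻⁴ × 0.33 × 400 = 0.02112 m
Layer 3: 0.63 × 1.3×10⁻⁴ × 310 = 0.025389 m
810–2410 m: 0.42 × 0.78×10⁻⁴ × 1600 = 0.052416 m
Δh = 0.03680 + 0.02112 + 0.025389 + 0.052416 = 0.135725 m ≈ 0.136 m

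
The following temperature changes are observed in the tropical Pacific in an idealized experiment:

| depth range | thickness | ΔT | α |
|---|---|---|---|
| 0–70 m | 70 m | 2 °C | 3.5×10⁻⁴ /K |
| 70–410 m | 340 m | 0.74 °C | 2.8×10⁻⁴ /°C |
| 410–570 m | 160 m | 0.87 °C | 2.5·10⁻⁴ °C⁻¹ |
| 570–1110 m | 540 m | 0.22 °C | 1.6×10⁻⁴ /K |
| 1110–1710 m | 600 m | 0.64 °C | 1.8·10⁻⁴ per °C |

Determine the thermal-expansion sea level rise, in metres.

Δh = 0.24 m

0–70 m: 70 × 3.5×10⁻⁴ × 2 = 0.04900 m
340 × 0.74 × 2.8×10⁻⁴ = 0.070448 m
2.5×10⁻⁴ × 0.87 × 160 = 0.03480 m
0.22 × 1.6×10⁻⁴ × 540 = 0.019008 m
Layer 5: 0.64 × 600 × 1.8×10⁻⁴ = 0.06912 m
Δh = 0.04900 + 0.070448 + 0.03480 + 0.019008 + 0.06912 = 0.242376 m ≈ 0.24 m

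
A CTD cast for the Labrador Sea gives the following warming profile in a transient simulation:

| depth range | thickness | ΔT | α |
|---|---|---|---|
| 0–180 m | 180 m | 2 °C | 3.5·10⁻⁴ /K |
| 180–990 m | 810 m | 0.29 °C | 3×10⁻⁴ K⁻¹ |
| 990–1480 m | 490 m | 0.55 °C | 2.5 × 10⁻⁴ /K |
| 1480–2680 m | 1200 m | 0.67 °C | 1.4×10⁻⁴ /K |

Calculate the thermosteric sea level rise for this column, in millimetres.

Layer 1: 180 × 3.5×10⁻⁴ × 2 = 0.12600 m
180–990 m: 3×10⁻⁴ × 810 × 0.29 = 0.07047 m
Layer 3: 490 × 0.55 × 2.5×10⁻⁴ = 0.067375 m
Layer 4: 0.67 × 1.4×10⁻⁴ × 1200 = 0.11256 m
Δh = 0.12600 + 0.07047 + 0.067375 + 0.11256 = 0.376405 m ≈ 376 mm

Δh = 376 mm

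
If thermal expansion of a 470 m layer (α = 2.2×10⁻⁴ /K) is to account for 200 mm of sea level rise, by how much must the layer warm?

ΔT = Δh/(αH) = 0.2 / (2.2×10⁻⁴ × 470) ≈ 1.934 °C

about 1.9 °C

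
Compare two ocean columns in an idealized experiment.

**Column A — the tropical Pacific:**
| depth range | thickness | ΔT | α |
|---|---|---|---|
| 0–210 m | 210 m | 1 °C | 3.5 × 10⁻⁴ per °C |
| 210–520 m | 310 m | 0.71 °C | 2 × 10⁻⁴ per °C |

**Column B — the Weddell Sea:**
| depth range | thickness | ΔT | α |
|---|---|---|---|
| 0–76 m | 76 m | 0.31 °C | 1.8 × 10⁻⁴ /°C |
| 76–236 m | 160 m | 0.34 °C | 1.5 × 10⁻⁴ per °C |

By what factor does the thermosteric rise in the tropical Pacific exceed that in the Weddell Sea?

≈ 9.48×

A Layer 1: 1 × 210 × 3.5×10⁻⁴ = 0.07350 m
A Layer 2: 310 × 2×10⁻⁴ × 0.71 = 0.04402 m
A total: 0.11752 m
B 0.31 × 1.8×10⁻⁴ × 76 = 0.0042408 m
B 76–236 m: 160 × 0.34 × 1.5×10⁻⁴ = 0.00816 m
B total: 0.0124008 m
Ratio: 0.11752 / 0.0124008 ≈ 9.477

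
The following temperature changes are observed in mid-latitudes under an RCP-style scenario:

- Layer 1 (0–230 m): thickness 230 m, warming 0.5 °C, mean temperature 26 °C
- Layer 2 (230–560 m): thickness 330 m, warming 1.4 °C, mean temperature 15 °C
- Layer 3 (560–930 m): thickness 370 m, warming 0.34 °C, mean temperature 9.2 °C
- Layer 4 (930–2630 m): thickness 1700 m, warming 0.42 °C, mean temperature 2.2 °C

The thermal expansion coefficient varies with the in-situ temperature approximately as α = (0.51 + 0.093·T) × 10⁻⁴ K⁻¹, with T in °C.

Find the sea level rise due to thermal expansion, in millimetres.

Layer 1: α = (0.51 + 0.093×26)×10⁻⁴ = 2.928×10⁻⁴ K⁻¹
Layer 2: α = (0.51 + 0.093×15)×10⁻⁴ = 1.905×10⁻⁴ K⁻¹
Layer 3: α = (0.51 + 0.093×9.2)×10⁻⁴ = 1.3656×10⁻⁴ K⁻¹
Layer 4: α = (0.51 + 0.093×2.2)×10⁻⁴ = 0.7146×10⁻⁴ K⁻¹
Layer 1: 0.5 × 230 × 2.928×10⁻⁴ = 0.033672 m
1.4 × 330 × 1.905×10⁻⁴ = 0.088011 m
560–930 m: 370 × 0.34 × 1.3656×10⁻⁴ = 0.017179248 m
0.42 × 1700 × 0.7146×10⁻⁴ = 0.05102244 m
Δh = 0.033672 + 0.088011 + 0.017179248 + 0.05102244 = 0.189884688 m

Δh = 190 mm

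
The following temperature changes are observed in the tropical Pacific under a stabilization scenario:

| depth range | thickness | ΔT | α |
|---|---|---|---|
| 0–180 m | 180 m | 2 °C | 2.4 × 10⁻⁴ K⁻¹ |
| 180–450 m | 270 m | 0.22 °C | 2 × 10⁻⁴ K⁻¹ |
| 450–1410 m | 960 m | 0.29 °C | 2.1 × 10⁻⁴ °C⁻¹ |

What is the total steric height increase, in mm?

0–180 m: 180 × 2.4×10⁻⁴ × 2 = 0.08640 m
Layer 2: 0.22 × 2×10⁻⁴ × 270 = 0.01188 m
450–1410 m: 0.29 × 960 × 2.1×10⁻⁴ = 0.058464 m
Δh = 0.08640 + 0.01188 + 0.058464 = 0.156744 m

about 160 mm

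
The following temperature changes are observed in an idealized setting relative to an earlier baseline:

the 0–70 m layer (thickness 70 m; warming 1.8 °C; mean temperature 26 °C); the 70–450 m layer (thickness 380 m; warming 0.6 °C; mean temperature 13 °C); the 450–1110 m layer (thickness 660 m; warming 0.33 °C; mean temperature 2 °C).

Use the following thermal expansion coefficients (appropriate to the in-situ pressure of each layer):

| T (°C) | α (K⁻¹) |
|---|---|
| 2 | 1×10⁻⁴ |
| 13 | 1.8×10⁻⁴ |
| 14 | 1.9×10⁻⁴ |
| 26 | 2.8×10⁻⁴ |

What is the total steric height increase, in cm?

Layer 1 at 26 °C → α = 2.8×10⁻⁴ K⁻¹
Layer 2 at 13 °C → α = 1.8×10⁻⁴ K⁻¹
Layer 3 at 2 °C → α = 1×10⁻⁴ K⁻¹
Layer 1: 2.8×10⁻⁴ × 70 × 1.8 = 0.03528 m
380 × 0.6 × 1.8×10⁻⁴ = 0.04104 m
450–1110 m: 1×10⁻⁴ × 0.33 × 660 = 0.02178 m
Δh = 0.03528 + 0.04104 + 0.02178 = 0.09810 m ≈ 9.81 cm

Δh = 9.81 cm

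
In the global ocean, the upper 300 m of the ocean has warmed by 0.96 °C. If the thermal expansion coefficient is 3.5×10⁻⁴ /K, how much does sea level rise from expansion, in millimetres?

Δh = αΔT·H = 3.5×10⁻⁴ × 0.96 × 300 = 0.10080 m

Δh = 100 mm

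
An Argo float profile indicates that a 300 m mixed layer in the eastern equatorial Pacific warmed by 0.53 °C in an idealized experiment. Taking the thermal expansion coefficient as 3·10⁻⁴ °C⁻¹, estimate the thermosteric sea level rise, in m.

0.0477 m

Δh = αΔT·H = 3×10⁻⁴ × 0.53 × 300 = 0.04770 m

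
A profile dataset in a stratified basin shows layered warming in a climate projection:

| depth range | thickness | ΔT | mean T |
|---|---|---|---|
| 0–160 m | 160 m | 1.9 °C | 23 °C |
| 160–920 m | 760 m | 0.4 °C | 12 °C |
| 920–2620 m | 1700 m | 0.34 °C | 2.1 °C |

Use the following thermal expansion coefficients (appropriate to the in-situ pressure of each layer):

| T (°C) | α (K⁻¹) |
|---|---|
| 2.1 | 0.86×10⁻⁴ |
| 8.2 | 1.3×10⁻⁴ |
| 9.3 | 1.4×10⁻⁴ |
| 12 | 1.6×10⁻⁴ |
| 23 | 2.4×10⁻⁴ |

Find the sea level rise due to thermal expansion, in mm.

Layer 1 at 23 °C → α = 2.4×10⁻⁴ K⁻¹
Layer 2 at 12 °C → α = 1.6×10⁻⁴ K⁻¹
Layer 3 at 2.1 °C → α = 0.86×10⁻⁴ K⁻¹
2.4×10⁻⁴ × 1.9 × 160 = 0.07296 m
160–920 m: 0.4 × 760 × 1.6×10⁻⁴ = 0.04864 m
920–2620 m: 0.86×10⁻⁴ × 0.34 × 1700 = 0.049708 m
Δh = 0.07296 + 0.04864 + 0.049708 = 0.171308 m ≈ 171 mm

171 mm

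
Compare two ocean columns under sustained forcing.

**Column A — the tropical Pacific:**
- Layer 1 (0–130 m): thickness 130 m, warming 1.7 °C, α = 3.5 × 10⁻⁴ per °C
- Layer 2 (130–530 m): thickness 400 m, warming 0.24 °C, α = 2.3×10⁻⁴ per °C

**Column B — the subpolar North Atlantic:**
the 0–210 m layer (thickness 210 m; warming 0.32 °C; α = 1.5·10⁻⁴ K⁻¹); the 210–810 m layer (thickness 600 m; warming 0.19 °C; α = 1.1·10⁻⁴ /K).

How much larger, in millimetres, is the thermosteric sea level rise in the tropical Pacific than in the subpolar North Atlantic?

76.8 mm

A Layer 1: 1.7 × 130 × 3.5×10⁻⁴ = 0.07735 m
A Layer 2: 0.24 × 2.3×10⁻⁴ × 400 = 0.02208 m
A total: 0.09943 m
B 0–210 m: 1.5×10⁻⁴ × 0.32 × 210 = 0.01008 m
B 1.1×10⁻⁴ × 600 × 0.19 = 0.01254 m
B total: 0.02262 m
Difference: 0.09943 − 0.02262 = 0.07681 m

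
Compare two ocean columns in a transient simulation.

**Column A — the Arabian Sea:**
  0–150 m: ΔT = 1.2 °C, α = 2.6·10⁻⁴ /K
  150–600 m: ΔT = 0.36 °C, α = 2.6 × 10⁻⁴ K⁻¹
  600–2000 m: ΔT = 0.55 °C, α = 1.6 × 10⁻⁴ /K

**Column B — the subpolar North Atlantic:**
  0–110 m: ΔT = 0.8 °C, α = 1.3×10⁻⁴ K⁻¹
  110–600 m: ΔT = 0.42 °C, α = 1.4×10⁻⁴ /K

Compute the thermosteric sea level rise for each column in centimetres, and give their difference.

A: 21.2 cm; B: 4.03 cm; difference 17.2 cm

A 1.2 × 150 × 2.6×10⁻⁴ = 0.04680 m
A Layer 2: 450 × 0.36 × 2.6×10⁻⁴ = 0.04212 m
A 1400 × 1.6×10⁻⁴ × 0.55 = 0.12320 m
A total: 0.21212 m
B Layer 1: 1.3×10⁻⁴ × 110 × 0.8 = 0.01144 m
B 1.4×10⁻⁴ × 490 × 0.42 = 0.028812 m
B total: 0.040252 m
Difference: 0.21212 − 0.040252 = 0.171868 m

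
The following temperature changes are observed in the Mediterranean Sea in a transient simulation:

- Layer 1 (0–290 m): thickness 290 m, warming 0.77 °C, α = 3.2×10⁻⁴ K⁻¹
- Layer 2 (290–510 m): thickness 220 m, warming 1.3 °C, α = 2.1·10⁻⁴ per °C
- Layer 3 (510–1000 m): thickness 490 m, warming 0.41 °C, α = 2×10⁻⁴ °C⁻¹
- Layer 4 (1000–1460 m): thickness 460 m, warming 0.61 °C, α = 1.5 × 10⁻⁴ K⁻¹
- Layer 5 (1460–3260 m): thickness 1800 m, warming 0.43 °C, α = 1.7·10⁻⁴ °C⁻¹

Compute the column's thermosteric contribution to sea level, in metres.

Δh ≈ 0.345 m

0–290 m: 0.77 × 290 × 3.2×10⁻⁴ = 0.071456 m
Layer 2: 220 × 2.1×10⁻⁴ × 1.3 = 0.06006 m
490 × 0.41 × 2×10⁻⁴ = 0.04018 m
Layer 4: 460 × 1.5×10⁻⁴ × 0.61 = 0.04209 m
Layer 5: 0.43 × 1800 × 1.7×10⁻⁴ = 0.13158 m
Δh = 0.071456 + 0.06006 + 0.04018 + 0.04209 + 0.13158 = 0.345366 m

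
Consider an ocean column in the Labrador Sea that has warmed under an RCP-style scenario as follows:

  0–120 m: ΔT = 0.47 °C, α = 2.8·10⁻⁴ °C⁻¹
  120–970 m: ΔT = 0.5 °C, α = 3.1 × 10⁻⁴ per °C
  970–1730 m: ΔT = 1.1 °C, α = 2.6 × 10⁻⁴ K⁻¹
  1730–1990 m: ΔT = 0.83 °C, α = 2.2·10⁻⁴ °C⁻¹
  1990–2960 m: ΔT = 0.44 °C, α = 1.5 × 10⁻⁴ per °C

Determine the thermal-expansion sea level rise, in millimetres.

2.8×10⁻⁴ × 0.47 × 120 = 0.015792 m
Layer 2: 0.5 × 850 × 3.1×10⁻⁴ = 0.13175 m
760 × 2.6×10⁻⁴ × 1.1 = 0.21736 m
260 × 0.83 × 2.2×10⁻⁴ = 0.047476 m
1990–2960 m: 1.5×10⁻⁴ × 0.44 × 970 = 0.06402 m
Δh = 0.015792 + 0.13175 + 0.21736 + 0.047476 + 0.06402 = 0.476398 m ≈ 480 mm

480 mm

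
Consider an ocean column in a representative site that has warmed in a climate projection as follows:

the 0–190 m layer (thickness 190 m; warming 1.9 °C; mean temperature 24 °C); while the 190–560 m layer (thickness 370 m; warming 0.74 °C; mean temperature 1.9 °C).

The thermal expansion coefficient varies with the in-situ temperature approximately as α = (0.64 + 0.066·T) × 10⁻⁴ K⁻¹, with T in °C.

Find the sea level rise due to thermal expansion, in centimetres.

Layer 1: α = (0.64 + 0.066×24)×10⁻⁴ = 2.224×10⁻⁴ K⁻¹
Layer 2: α = (0.64 + 0.066×1.9)×10⁻⁴ = 0.7654×10⁻⁴ K⁻¹
190 × 2.224×10⁻⁴ × 1.9 = 0.0802864 m
Layer 2: 0.7654×10⁻⁴ × 370 × 0.74 = 0.020956652 m
Δh = 0.0802864 + 0.020956652 = 0.101243052 m

10.1 cm of thermosteric rise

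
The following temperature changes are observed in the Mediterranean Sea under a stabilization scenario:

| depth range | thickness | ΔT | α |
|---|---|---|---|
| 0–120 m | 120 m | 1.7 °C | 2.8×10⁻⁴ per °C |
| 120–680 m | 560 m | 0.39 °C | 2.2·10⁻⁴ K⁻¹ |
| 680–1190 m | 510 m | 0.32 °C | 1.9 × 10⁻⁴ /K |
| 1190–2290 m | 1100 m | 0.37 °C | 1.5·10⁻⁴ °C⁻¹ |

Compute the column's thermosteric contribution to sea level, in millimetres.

197 mm

0–120 m: 2.8×10⁻⁴ × 1.7 × 120 = 0.05712 m
120–680 m: 2.2×10⁻⁴ × 560 × 0.39 = 0.048048 m
1.9×10⁻⁴ × 0.32 × 510 = 0.031008 m
1190–2290 m: 1100 × 1.5×10⁻⁴ × 0.37 = 0.06105 m
Δh = 0.05712 + 0.048048 + 0.031008 + 0.06105 = 0.197226 m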